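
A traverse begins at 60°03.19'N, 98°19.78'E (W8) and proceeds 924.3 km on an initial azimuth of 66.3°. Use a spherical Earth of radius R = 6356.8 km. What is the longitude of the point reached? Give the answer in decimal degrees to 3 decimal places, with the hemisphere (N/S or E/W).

114.985°E

W8: φ = +60.05317°, λ = +98.32967°
δ = d/R = 924.3/6356.8 = 0.145403 rad
φ₂ = arcsin(sin φ₁ cos δ + cos φ₁ sin δ cos θ)
   = arcsin(0.86649·0.98945 + 0.49920·0.14489·0.40195) = 62.42653°
λ₂ = λ₁ + atan2(sin θ sin δ cos φ₁, cos δ − sin φ₁ sin φ₂) = 114.98531°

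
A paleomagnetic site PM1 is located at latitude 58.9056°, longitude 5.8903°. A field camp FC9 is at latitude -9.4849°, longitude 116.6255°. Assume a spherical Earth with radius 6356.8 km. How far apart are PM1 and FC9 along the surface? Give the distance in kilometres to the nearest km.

12066 km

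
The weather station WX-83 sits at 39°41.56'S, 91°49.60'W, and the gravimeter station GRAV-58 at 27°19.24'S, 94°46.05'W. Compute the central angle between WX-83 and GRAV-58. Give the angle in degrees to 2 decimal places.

12.61°

WX-83: φ = -39.69267°, λ = -91.82667°
GRAV-58: φ = -27.32067°, λ = -94.76750°
Δφ = 12.3720°,  Δλ = -2.9408°
a = sin²(Δφ/2) + cos φ₁ cos φ₂ sin²(Δλ/2) = 0.012062
c = 2·arcsin(√a) = 0.220095 rad = 12.6105°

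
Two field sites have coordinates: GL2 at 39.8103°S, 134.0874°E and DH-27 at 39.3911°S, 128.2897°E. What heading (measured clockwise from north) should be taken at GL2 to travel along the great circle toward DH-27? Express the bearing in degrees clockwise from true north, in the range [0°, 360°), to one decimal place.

273.5°

Δλ = -5.7977°
y = sin Δλ · cos φ₂ = -0.078069
x = cos φ₁ sin φ₂ − sin φ₁ cos φ₂ cos Δλ = 0.004785
θ = atan2(y, x) = -86.4924° → 273.5076° (mod 360°)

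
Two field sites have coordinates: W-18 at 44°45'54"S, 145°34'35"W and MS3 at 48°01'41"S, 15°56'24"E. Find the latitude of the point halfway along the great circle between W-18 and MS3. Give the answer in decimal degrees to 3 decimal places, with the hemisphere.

81.160°S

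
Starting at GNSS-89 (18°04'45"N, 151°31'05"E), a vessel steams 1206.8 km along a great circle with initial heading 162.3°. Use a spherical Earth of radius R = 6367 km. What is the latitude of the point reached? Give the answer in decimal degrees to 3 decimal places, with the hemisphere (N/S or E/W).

7.709°N

GNSS-89: φ = +18.07917°, λ = +151.51806°
δ = d/R = 1206.8/6367 = 0.189540 rad
φ₂ = arcsin(sin φ₁ cos δ + cos φ₁ sin δ cos θ)
   = arcsin(0.31033·0.98209 + 0.95063·0.18841·-0.95266) = 7.70927°
λ₂ = λ₁ + atan2(sin θ sin δ cos φ₁, cos δ − sin φ₁ sin φ₂) = 154.83185°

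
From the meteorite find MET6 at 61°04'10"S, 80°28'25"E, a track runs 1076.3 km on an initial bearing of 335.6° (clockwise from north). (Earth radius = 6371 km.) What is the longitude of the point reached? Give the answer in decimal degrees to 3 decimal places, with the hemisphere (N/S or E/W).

73.987°E

MET6: φ = -61.06944°, λ = +80.47361°
δ = d/R = 1076.3/6371 = 0.168937 rad
φ₂ = arcsin(sin φ₁ cos δ + cos φ₁ sin δ cos θ)
   = arcsin(-0.87521·0.98576 + 0.48375·0.16813·0.91068) = -52.06201°
λ₂ = λ₁ + atan2(sin θ sin δ cos φ₁, cos δ − sin φ₁ sin φ₂) = 73.98683°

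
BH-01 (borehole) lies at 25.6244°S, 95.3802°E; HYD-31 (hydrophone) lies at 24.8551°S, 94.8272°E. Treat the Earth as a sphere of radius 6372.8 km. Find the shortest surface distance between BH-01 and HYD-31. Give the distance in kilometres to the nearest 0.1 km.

Δφ = 0.7693°,  Δλ = -0.5530°
a = sin²(Δφ/2) + cos φ₁ cos φ₂ sin²(Δλ/2) = 0.000064
c = 2·arcsin(√a) = 0.016015 rad = 0.9176°
d = R·c = 6372.8 × 0.016015 = 102.1 km

102.1 km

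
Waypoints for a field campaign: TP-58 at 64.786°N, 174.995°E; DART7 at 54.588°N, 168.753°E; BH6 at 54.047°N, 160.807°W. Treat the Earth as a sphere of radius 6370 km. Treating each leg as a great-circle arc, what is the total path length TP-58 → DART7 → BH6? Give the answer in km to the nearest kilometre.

3145 km

TP-58→DART7: c = 0.186073 rad, d = 1185.28 km
DART7→BH6: c = 0.307606 rad, d = 1959.45 km
Total = 1185.28 + 1959.45 = 3144.73 km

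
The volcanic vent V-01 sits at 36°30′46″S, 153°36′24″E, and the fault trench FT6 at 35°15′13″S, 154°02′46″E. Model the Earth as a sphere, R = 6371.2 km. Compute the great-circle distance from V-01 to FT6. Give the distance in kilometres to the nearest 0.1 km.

V-01: φ = -36.51278°, λ = +153.60667°
FT6: φ = -35.25361°, λ = +154.04611°
Δφ = 1.2592°,  Δλ = 0.4394°
a = sin²(Δφ/2) + cos φ₁ cos φ₂ sin²(Δλ/2) = 0.000130
c = 2·arcsin(√a) = 0.022838 rad = 1.3085°
d = R·c = 6371.2 × 0.022838 = 145.5 km

145.5 km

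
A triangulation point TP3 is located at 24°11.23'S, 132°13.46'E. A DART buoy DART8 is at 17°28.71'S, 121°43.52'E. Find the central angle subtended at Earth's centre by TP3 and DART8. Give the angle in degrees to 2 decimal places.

TP3: φ = -24.18717°, λ = +132.22433°
DART8: φ = -17.47850°, λ = +121.72533°
Δφ = 6.7087°,  Δλ = -10.4990°
a = sin²(Δφ/2) + cos φ₁ cos φ₂ sin²(Δλ/2) = 0.010707
c = 2·arcsin(√a) = 0.207321 rad = 11.8786°

11.88°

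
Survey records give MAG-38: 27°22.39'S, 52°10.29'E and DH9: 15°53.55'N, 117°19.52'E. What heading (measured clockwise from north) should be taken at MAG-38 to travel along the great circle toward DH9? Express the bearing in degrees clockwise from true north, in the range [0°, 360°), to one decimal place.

63.8°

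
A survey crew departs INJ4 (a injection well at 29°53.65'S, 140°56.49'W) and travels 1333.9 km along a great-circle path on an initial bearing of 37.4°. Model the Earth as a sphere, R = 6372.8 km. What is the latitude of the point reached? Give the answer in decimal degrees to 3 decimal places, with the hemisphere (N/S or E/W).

20.146°S

INJ4: φ = -29.89417°, λ = -140.94150°
δ = d/R = 1333.9/6372.8 = 0.209311 rad
φ₂ = arcsin(sin φ₁ cos δ + cos φ₁ sin δ cos θ)
   = arcsin(-0.49840·0.97817 + 0.86695·0.20779·0.79441) = -20.14613°
λ₂ = λ₁ + atan2(sin θ sin δ cos φ₁, cos δ − sin φ₁ sin φ₂) = -133.21589°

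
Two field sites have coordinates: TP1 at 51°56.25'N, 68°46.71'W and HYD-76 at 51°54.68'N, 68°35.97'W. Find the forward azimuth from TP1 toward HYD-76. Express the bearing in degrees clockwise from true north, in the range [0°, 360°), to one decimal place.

TP1: φ = +51.93750°, λ = -68.77850°
HYD-76: φ = +51.91133°, λ = -68.59950°
Δλ = 0.1790°
y = sin Δλ · cos φ₂ = 0.001927
x = cos φ₁ sin φ₂ − sin φ₁ cos φ₂ cos Δλ = -0.000454
θ = atan2(y, x) = 103.2648° → 103.2648° (mod 360°)

103.3°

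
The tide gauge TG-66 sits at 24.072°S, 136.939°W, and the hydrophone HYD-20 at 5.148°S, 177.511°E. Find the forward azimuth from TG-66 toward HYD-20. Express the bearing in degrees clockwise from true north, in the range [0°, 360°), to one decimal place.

285.9°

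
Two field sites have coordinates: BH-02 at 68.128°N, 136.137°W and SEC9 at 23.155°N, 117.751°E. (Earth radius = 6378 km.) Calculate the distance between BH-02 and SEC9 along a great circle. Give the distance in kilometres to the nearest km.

Δφ = -44.9730°,  Δλ = -106.1120°
a = sin²(Δφ/2) + cos φ₁ cos φ₂ sin²(Δλ/2) = 0.365070
c = 2·arcsin(√a) = 1.297549 rad = 74.3441°
d = R·c = 6378 × 1.297549 = 8275.8 km

8276 km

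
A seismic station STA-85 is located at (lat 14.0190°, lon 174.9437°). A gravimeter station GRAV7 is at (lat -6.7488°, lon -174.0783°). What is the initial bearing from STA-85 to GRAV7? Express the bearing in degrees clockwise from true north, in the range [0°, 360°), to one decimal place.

151.6°

Δλ = 10.9780°
y = sin Δλ · cos φ₂ = 0.189113
x = cos φ₁ sin φ₂ − sin φ₁ cos φ₂ cos Δλ = -0.350179
θ = atan2(y, x) = 151.6290° → 151.6290° (mod 360°)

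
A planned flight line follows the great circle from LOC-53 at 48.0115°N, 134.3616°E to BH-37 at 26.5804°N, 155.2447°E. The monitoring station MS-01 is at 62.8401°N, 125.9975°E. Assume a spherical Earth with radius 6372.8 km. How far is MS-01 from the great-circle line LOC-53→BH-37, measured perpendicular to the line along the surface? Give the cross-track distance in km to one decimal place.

δ₁₃ = central angle LOC-53→MS-01 = 0.271209 rad  (haversine)
θ₁₃ = bearing LOC-53→MS-01 = 345.649°,  θ₁₂ = bearing LOC-53→BH-37 = 135.262°
dₓₜ = R·arcsin(sin δ₁₃ · sin(θ₁₃ − θ₁₂)) = 6372.8·arcsin(0.26790·sin(210.387°)) = -866.261 km
|dₓₜ| = 866.261 km

866.3 km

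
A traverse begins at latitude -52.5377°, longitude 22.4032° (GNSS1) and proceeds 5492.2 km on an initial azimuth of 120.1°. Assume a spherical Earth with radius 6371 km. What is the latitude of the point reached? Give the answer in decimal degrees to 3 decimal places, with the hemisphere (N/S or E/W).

δ = d/R = 5492.2/6371 = 0.862062 rad
φ₂ = arcsin(sin φ₁ cos δ + cos φ₁ sin δ cos θ)
   = arcsin(-0.79375·0.65087 + 0.60824·0.75919·-0.50151) = -48.43591°
λ₂ = λ₁ + atan2(sin θ sin δ cos φ₁, cos δ − sin φ₁ sin φ₂) = 104.28657°

48.436°S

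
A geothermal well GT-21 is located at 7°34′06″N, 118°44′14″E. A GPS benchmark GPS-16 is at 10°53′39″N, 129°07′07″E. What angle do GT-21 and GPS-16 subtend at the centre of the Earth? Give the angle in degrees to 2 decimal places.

10.77°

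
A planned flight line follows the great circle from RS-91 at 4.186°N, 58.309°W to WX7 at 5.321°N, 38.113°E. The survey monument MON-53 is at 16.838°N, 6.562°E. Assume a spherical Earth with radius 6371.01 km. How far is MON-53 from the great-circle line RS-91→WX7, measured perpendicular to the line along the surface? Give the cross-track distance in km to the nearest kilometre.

δ₁₃ = central angle RS-91→MON-53 = 1.130164 rad  (haversine)
θ₁₃ = bearing RS-91→MON-53 = 73.345°,  θ₁₂ = bearing RS-91→WX7 = 84.193°
dₓₜ = R·arcsin(sin δ₁₃ · sin(θ₁₃ − θ₁₂)) = 6371.01·arcsin(0.90448·sin(-10.848°)) = -1089.832 km
|dₓₜ| = 1089.832 km

1090 km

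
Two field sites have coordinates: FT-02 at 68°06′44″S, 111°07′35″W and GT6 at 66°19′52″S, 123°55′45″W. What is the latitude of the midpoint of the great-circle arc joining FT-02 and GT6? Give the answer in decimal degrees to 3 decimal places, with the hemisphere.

FT-02: φ = -68.11222°, λ = -111.12639°
GT6: φ = -66.33111°, λ = -123.92917°
Bx = cos φ₂ cos Δλ = 0.391470,  By = cos φ₂ sin Δλ = -0.088960
φₘ = atan2(sin φ₁ + sin φ₂, √((cos φ₁ + Bx)² + By²)) = -67.34913°
λₘ = λ₁ + atan2(By, cos φ₁ + Bx) = -117.76573°

67.349°S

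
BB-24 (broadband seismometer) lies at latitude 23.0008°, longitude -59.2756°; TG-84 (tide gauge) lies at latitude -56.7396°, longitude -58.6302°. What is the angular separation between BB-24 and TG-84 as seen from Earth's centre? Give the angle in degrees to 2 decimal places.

79.74°

Δφ = -79.7404°,  Δλ = 0.6454°
a = sin²(Δφ/2) + cos φ₁ cos φ₂ sin²(Δλ/2) = 0.410962
c = 2·arcsin(√a) = 1.391765 rad = 79.7423°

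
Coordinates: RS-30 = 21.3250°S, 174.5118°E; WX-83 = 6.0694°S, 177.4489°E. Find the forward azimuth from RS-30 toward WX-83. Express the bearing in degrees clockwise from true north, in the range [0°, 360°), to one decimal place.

Δλ = 2.9371°
y = sin Δλ · cos φ₂ = 0.050952
x = cos φ₁ sin φ₂ − sin φ₁ cos φ₂ cos Δλ = 0.262650
θ = atan2(y, x) = 10.9786° → 10.9786° (mod 360°)

11.0°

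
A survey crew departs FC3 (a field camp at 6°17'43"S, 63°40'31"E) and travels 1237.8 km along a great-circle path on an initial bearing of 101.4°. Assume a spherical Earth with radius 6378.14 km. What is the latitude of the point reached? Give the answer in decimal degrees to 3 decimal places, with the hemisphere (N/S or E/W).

8.365°S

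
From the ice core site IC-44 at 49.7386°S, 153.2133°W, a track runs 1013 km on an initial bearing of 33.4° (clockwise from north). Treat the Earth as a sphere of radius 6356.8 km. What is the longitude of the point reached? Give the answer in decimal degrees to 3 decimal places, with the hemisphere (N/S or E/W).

146.474°W

δ = d/R = 1013/6356.8 = 0.159357 rad
φ₂ = arcsin(sin φ₁ cos δ + cos φ₁ sin δ cos θ)
   = arcsin(-0.76310·0.98733 + 0.64628·0.15868·0.83485) = -41.89893°
λ₂ = λ₁ + atan2(sin θ sin δ cos φ₁, cos δ − sin φ₁ sin φ₂) = -146.47367°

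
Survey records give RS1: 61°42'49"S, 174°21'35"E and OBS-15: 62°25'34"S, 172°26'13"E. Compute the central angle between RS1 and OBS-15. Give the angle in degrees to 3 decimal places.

1.148°

RS1: φ = -61.71361°, λ = +174.35972°
OBS-15: φ = -62.42611°, λ = +172.43694°
Δφ = -0.7125°,  Δλ = -1.9228°
a = sin²(Δφ/2) + cos φ₁ cos φ₂ sin²(Δλ/2) = 0.000100
c = 2·arcsin(√a) = 0.020042 rad = 1.1483°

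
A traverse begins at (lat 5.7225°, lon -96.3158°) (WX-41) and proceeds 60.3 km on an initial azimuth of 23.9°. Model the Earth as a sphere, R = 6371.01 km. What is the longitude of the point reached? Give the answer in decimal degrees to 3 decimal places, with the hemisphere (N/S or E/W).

δ = d/R = 60.3/6371.01 = 0.009465 rad
φ₂ = arcsin(sin φ₁ cos δ + cos φ₁ sin δ cos θ)
   = arcsin(0.09971·0.99996 + 0.99502·0.00946·0.91425) = 6.21825°
λ₂ = λ₁ + atan2(sin θ sin δ cos φ₁, cos δ − sin φ₁ sin φ₂) = -96.09480°

96.095°W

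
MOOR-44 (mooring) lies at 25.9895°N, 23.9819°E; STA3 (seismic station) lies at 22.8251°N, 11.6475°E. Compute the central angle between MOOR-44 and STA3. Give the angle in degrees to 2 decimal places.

11.66°

Δφ = -3.1644°,  Δλ = -12.3344°
a = sin²(Δφ/2) + cos φ₁ cos φ₂ sin²(Δλ/2) = 0.010324
c = 2·arcsin(√a) = 0.203567 rad = 11.6635°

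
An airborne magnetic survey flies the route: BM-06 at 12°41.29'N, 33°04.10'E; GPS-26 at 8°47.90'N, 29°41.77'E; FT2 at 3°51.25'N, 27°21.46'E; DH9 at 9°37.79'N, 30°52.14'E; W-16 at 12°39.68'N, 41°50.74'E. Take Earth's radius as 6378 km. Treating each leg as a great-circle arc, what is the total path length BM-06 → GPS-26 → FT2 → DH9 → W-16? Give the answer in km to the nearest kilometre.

3173 km

BM-06: φ = +12.68817°, λ = +33.06833°
GPS-26: φ = +8.79833°, λ = +29.69617°
FT2: φ = +3.85417°, λ = +27.35767°
DH9: φ = +9.62983°, λ = +30.86900°
W-16: φ = +12.66133°, λ = +41.84567°
BM-06→GPS-26: c = 0.089170 rad, d = 568.72 km
GPS-26→FT2: c = 0.095346 rad, d = 608.12 km
FT2→DH9: c = 0.117738 rad, d = 750.93 km
DH9→W-16: c = 0.195236 rad, d = 1245.22 km
Total = 568.72 + 608.12 + 750.93 + 1245.22 = 3172.99 km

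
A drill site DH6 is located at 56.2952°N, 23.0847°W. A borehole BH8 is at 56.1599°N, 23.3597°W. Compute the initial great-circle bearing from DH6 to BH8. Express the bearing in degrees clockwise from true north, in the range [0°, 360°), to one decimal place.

228.6°

Δλ = -0.2750°
y = sin Δλ · cos φ₂ = -0.002673
x = cos φ₁ sin φ₂ − sin φ₁ cos φ₂ cos Δλ = -0.002356
θ = atan2(y, x) = -131.3963° → 228.6037° (mod 360°)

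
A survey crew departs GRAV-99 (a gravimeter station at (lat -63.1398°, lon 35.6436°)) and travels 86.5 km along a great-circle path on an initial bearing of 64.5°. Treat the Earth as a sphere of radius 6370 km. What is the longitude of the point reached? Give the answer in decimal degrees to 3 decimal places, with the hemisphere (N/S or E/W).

37.180°E

δ = d/R = 86.5/6370 = 0.013579 rad
φ₂ = arcsin(sin φ₁ cos δ + cos φ₁ sin δ cos θ)
   = arcsin(-0.89211·0.99991 + 0.45182·0.01358·0.43051) = -62.79646°
λ₂ = λ₁ + atan2(sin θ sin δ cos φ₁, cos δ − sin φ₁ sin φ₂) = 37.17986°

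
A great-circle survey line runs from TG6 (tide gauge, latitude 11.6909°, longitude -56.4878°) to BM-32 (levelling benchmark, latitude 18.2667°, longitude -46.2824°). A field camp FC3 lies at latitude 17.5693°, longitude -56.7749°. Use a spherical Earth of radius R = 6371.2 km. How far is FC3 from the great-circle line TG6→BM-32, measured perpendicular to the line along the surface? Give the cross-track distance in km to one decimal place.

δ₁₃ = central angle TG6→FC3 = 0.102712 rad  (haversine)
θ₁₃ = bearing TG6→FC3 = 357.330°,  θ₁₂ = bearing TG6→BM-32 = 55.057°
dₓₜ = R·arcsin(sin δ₁₃ · sin(θ₁₃ − θ₁₂)) = 6371.2·arcsin(0.10253·sin(302.273°)) = -553.024 km
|dₓₜ| = 553.024 km

553.0 km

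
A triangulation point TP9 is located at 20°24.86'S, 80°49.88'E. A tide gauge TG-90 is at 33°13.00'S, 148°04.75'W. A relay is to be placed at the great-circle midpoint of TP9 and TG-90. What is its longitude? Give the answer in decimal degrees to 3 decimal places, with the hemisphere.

TP9: φ = -20.41433°, λ = +80.83133°
TG-90: φ = -33.21667°, λ = -148.07917°
Bx = cos φ₂ cos Δλ = -0.549848,  By = cos φ₂ sin Δλ = 0.630536
φₘ = atan2(sin φ₁ + sin φ₂, √((cos φ₁ + Bx)² + By²)) = -50.46585°
λₘ = λ₁ + atan2(By, cos φ₁ + Bx) = 139.26835°

139.268°E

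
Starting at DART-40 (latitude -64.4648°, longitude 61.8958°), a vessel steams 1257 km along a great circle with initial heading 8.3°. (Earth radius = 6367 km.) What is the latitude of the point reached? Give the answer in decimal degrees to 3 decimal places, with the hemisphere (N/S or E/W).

53.238°S

δ = d/R = 1257/6367 = 0.197424 rad
φ₂ = arcsin(sin φ₁ cos δ + cos φ₁ sin δ cos θ)
   = arcsin(-0.90232·0.98058 + 0.43107·0.19614·0.98953) = -53.23792°
λ₂ = λ₁ + atan2(sin θ sin δ cos φ₁, cos δ − sin φ₁ sin φ₂) = 64.60747°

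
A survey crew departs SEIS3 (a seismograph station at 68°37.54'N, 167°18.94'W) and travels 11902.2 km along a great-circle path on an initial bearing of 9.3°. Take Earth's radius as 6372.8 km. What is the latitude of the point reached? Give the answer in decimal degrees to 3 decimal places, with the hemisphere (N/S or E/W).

SEIS3: φ = +68.62567°, λ = -167.31567°
δ = d/R = 11902.2/6372.8 = 1.867656 rad
φ₂ = arcsin(sin φ₁ cos δ + cos φ₁ sin δ cos θ)
   = arcsin(0.93122·-0.29252 + 0.36446·0.95626·0.98686) = 4.10232°
λ₂ = λ₁ + atan2(sin θ sin δ cos φ₁, cos δ − sin φ₁ sin φ₂) = 3.77147°

4.102°N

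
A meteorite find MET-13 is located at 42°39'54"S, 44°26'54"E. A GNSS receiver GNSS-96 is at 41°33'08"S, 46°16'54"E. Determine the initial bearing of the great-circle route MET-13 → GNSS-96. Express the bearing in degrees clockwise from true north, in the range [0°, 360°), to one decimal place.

51.3°

MET-13: φ = -42.66500°, λ = +44.44833°
GNSS-96: φ = -41.55222°, λ = +46.28167°
Δλ = 1.8333°
y = sin Δλ · cos φ₂ = 0.023941
x = cos φ₁ sin φ₂ − sin φ₁ cos φ₂ cos Δλ = 0.019161
θ = atan2(y, x) = 51.3290° → 51.3290° (mod 360°)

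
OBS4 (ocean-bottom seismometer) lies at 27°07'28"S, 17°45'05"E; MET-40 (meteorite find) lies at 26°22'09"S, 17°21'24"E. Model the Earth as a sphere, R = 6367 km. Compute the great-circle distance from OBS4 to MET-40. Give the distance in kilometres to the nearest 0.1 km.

92.6 km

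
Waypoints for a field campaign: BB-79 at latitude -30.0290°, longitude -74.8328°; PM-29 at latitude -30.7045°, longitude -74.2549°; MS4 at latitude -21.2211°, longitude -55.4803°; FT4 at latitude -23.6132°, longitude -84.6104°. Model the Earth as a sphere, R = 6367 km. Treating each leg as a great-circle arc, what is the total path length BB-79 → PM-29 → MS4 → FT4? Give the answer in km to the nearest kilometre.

BB-79→PM-29: c = 0.014654 rad, d = 93.30 km
PM-29→MS4: c = 0.337194 rad, d = 2146.91 km
MS4→FT4: c = 0.471046 rad, d = 2999.15 km
Total = 93.30 + 2146.91 + 2999.15 = 5239.36 km

5239 km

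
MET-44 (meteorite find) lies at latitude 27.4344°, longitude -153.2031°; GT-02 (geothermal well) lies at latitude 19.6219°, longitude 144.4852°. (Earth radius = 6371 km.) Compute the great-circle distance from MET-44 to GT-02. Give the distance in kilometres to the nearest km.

6349 km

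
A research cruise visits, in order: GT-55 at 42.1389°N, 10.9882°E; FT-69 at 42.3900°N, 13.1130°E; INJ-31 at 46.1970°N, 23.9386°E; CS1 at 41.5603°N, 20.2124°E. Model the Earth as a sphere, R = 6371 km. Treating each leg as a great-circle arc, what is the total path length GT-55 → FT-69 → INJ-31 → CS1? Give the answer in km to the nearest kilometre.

1732 km

GT-55→FT-69: c = 0.027791 rad, d = 177.06 km
FT-69→INJ-31: c = 0.150506 rad, d = 958.88 km
INJ-31→CS1: c = 0.093496 rad, d = 595.67 km
Total = 177.06 + 958.88 + 595.67 = 1731.60 km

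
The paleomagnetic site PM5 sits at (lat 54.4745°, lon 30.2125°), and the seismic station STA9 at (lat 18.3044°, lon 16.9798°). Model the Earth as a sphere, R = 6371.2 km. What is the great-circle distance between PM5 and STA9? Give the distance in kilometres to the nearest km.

4178 km

Δφ = -36.1701°,  Δλ = -13.2327°
a = sin²(Δφ/2) + cos φ₁ cos φ₂ sin²(Δλ/2) = 0.103690
c = 2·arcsin(√a) = 0.655701 rad = 37.5689°
d = R·c = 6371.2 × 0.655701 = 4177.6 km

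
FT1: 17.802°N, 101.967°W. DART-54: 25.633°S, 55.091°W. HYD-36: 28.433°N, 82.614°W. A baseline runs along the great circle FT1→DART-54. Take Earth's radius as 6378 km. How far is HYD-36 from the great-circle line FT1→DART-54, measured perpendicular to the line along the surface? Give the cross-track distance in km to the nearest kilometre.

2239 km

δ₁₃ = central angle FT1→HYD-36 = 0.361052 rad  (haversine)
θ₁₃ = bearing FT1→HYD-36 = 55.581°,  θ₁₂ = bearing FT1→DART-54 = 132.373°
dₓₜ = R·arcsin(sin δ₁₃ · sin(θ₁₃ − θ₁₂)) = 6378·arcsin(0.35326·sin(-76.792°)) = -2239.200 km
|dₓₜ| = 2239.200 km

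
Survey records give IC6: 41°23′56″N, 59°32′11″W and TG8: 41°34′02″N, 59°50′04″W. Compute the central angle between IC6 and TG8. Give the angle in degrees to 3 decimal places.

0.280°

IC6: φ = +41.39889°, λ = -59.53639°
TG8: φ = +41.56722°, λ = -59.83444°
Δφ = 0.1683°,  Δλ = -0.2981°
a = sin²(Δφ/2) + cos φ₁ cos φ₂ sin²(Δλ/2) = 0.000006
c = 2·arcsin(√a) = 0.004880 rad = 0.2796°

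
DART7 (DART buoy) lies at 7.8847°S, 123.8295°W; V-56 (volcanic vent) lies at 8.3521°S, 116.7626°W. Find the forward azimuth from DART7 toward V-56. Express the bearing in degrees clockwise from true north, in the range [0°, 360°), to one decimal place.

94.3°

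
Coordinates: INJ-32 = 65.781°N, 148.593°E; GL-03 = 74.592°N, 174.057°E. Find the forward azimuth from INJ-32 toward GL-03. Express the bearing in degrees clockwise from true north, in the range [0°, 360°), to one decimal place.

32.9°

Δλ = 25.4640°
y = sin Δλ · cos φ₂ = 0.114232
x = cos φ₁ sin φ₂ − sin φ₁ cos φ₂ cos Δλ = 0.176714
θ = atan2(y, x) = 32.8796° → 32.8796° (mod 360°)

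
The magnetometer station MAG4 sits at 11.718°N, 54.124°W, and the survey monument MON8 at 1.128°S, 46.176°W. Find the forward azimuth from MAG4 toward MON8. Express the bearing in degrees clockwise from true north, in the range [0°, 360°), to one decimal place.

Δλ = 7.9480°
y = sin Δλ · cos φ₂ = 0.138248
x = cos φ₁ sin φ₂ − sin φ₁ cos φ₂ cos Δλ = -0.220381
θ = atan2(y, x) = 147.8995° → 147.8995° (mod 360°)

147.9°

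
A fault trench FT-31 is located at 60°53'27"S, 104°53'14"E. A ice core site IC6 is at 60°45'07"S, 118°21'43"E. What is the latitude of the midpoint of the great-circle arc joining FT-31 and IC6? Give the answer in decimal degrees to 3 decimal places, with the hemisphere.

60.990°S

FT-31: φ = -60.89083°, λ = +104.88722°
IC6: φ = -60.75194°, λ = +118.36194°
Bx = cos φ₂ cos Δλ = 0.475142,  By = cos φ₂ sin Δλ = 0.113850
φₘ = atan2(sin φ₁ + sin φ₂, √((cos φ₁ + Bx)² + By²)) = -60.99009°
λₘ = λ₁ + atan2(By, cos φ₁ + Bx) = 111.63928°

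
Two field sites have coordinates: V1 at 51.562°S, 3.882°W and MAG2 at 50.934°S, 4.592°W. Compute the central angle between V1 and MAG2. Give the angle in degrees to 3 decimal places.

Δφ = 0.6280°,  Δλ = -0.7100°
a = sin²(Δφ/2) + cos φ₁ cos φ₂ sin²(Δλ/2) = 0.000045
c = 2·arcsin(√a) = 0.013428 rad = 0.7693°

0.769°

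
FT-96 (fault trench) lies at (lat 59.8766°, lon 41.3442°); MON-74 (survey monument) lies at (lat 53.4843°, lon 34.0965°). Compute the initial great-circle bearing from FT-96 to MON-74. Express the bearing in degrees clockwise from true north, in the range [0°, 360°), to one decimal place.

215.0°

Δλ = -7.2477°
y = sin Δλ · cos φ₂ = -0.075070
x = cos φ₁ sin φ₂ − sin φ₁ cos φ₂ cos Δλ = -0.107223
θ = atan2(y, x) = -145.0030° → 214.9970° (mod 360°)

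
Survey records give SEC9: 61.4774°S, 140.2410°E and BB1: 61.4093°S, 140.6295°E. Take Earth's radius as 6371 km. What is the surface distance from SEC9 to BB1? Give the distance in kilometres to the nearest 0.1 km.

22.0 km

Δφ = 0.0681°,  Δλ = 0.3885°
a = sin²(Δφ/2) + cos φ₁ cos φ₂ sin²(Δλ/2) = 0.000003
c = 2·arcsin(√a) = 0.003452 rad = 0.1978°
d = R·c = 6371 × 0.003452 = 22.0 km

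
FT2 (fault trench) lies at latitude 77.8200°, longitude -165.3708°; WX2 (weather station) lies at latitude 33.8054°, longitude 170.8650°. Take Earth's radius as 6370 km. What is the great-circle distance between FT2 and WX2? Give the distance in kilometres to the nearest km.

Δφ = -44.0146°,  Δλ = -23.7642°
a = sin²(Δφ/2) + cos φ₁ cos φ₂ sin²(Δλ/2) = 0.147851
c = 2·arcsin(√a) = 0.789362 rad = 45.2271°
d = R·c = 6370 × 0.789362 = 5028.2 km

5028 km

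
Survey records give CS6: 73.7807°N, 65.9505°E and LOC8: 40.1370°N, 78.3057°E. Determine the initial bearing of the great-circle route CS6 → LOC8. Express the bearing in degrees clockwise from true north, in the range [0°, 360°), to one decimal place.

163.1°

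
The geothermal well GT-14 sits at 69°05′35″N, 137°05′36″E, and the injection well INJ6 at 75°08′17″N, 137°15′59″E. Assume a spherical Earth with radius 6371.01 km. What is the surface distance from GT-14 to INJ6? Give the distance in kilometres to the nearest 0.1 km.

672.2 km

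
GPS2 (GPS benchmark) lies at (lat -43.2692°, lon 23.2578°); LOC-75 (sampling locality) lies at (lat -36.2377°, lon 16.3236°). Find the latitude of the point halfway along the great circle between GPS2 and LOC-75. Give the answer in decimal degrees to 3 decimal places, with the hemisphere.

39.805°S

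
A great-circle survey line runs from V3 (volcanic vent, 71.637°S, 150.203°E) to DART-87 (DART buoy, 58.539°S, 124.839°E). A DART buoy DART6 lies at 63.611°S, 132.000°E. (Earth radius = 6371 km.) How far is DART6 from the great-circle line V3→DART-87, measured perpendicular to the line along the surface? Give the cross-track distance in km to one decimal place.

37.0 km

δ₁₃ = central angle V3→DART6 = 0.183574 rad  (haversine)
θ₁₃ = bearing V3→DART6 = 310.483°,  θ₁₂ = bearing V3→DART-87 = 308.661°
dₓₜ = R·arcsin(sin δ₁₃ · sin(θ₁₃ − θ₁₂)) = 6371·arcsin(0.18254·sin(1.822°)) = 36.968 km
|dₓₜ| = 36.968 km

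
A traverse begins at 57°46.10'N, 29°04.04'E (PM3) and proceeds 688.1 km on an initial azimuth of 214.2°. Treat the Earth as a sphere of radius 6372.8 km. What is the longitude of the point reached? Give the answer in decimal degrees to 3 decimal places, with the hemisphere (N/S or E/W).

PM3: φ = +57.76833°, λ = +29.06733°
δ = d/R = 688.1/6372.8 = 0.107975 rad
φ₂ = arcsin(sin φ₁ cos δ + cos φ₁ sin δ cos θ)
   = arcsin(0.84590·0.99418 + 0.53334·0.10776·-0.82708) = 52.50772°
λ₂ = λ₁ + atan2(sin θ sin δ cos φ₁, cos δ − sin φ₁ sin φ₂) = 23.35585°

23.356°E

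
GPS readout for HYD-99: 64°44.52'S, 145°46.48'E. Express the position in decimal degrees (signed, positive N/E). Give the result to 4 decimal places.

lat: 64.7420° S → -64.7420°
lon: 145.7747° E → +145.7747°

-64.7420°, +145.7747°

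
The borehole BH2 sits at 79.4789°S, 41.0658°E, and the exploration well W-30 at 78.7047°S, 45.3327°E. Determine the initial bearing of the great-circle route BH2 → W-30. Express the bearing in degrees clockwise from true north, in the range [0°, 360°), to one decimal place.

48.3°

Δλ = 4.2669°
y = sin Δλ · cos φ₂ = 0.014573
x = cos φ₁ sin φ₂ − sin φ₁ cos φ₂ cos Δλ = 0.012978
θ = atan2(y, x) = 48.3128° → 48.3128° (mod 360°)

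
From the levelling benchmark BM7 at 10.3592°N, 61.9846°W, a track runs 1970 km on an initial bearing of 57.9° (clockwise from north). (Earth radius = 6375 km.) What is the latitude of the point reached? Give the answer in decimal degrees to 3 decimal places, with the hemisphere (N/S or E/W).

δ = d/R = 1970/6375 = 0.309020 rad
φ₂ = arcsin(sin φ₁ cos δ + cos φ₁ sin δ cos θ)
   = arcsin(0.17982·0.95263 + 0.98370·0.30412·0.53140) = 19.28567°
λ₂ = λ₁ + atan2(sin θ sin δ cos φ₁, cos δ − sin φ₁ sin φ₂) = -46.14486°

19.286°N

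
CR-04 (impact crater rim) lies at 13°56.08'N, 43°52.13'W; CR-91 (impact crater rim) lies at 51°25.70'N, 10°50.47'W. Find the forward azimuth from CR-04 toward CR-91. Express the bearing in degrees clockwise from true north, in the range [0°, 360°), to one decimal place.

28.2°

CR-04: φ = +13.93467°, λ = -43.86883°
CR-91: φ = +51.42833°, λ = -10.84117°
Δλ = 33.0277°
y = sin Δλ · cos φ₂ = 0.339831
x = cos φ₁ sin φ₂ − sin φ₁ cos φ₂ cos Δλ = 0.632936
θ = atan2(y, x) = 28.2319° → 28.2319° (mod 360°)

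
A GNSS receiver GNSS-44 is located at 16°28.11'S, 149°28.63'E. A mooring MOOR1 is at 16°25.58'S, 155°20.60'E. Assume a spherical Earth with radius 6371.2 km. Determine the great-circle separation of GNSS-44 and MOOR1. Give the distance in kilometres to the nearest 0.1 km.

625.6 km

GNSS-44: φ = -16.46850°, λ = +149.47717°
MOOR1: φ = -16.42633°, λ = +155.34333°
Δφ = 0.0422°,  Δλ = 5.8662°
a = sin²(Δφ/2) + cos φ₁ cos φ₂ sin²(Δλ/2) = 0.002409
c = 2·arcsin(√a) = 0.098194 rad = 5.6261°
d = R·c = 6371.2 × 0.098194 = 625.6 km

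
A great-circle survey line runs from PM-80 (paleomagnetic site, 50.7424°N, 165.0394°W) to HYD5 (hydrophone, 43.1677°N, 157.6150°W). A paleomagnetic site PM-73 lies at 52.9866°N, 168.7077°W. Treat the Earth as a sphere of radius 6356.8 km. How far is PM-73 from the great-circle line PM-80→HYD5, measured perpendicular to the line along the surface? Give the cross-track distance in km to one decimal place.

δ₁₃ = central angle PM-80→PM-73 = 0.055640 rad  (haversine)
θ₁₃ = bearing PM-80→PM-73 = 316.164°,  θ₁₂ = bearing PM-80→HYD5 = 143.439°
dₓₜ = R·arcsin(sin δ₁₃ · sin(θ₁₃ − θ₁₂)) = 6356.8·arcsin(0.05561·sin(172.725°)) = 44.768 km
|dₓₜ| = 44.768 km

44.8 km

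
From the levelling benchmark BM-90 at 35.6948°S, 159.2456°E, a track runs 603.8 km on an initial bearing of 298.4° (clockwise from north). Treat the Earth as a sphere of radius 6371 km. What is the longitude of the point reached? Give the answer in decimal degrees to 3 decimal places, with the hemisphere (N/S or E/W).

153.551°E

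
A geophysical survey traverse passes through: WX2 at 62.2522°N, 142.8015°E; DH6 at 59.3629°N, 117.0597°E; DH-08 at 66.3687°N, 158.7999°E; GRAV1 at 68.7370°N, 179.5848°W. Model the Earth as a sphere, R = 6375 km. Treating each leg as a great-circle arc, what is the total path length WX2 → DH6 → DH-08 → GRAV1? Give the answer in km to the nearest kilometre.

4580 km

WX2→DH6: c = 0.223249 rad, d = 1423.21 km
DH6→DH-08: c = 0.346157 rad, d = 2206.75 km
DH-08→GRAV1: c = 0.148978 rad, d = 949.73 km
Total = 1423.21 + 2206.75 + 949.73 = 4579.70 km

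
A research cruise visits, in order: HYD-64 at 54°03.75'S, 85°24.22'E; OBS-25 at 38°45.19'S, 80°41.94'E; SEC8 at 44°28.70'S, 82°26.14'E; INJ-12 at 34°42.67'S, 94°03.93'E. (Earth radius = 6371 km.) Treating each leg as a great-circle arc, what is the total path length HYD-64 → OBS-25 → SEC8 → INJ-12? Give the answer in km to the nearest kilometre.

HYD-64: φ = -54.06250°, λ = +85.40367°
OBS-25: φ = -38.75317°, λ = +80.69900°
SEC8: φ = -44.47833°, λ = +82.43567°
INJ-12: φ = -34.71117°, λ = +94.06550°
HYD-64→OBS-25: c = 0.272978 rad, d = 1739.14 km
OBS-25→SEC8: c = 0.102453 rad, d = 652.73 km
SEC8→INJ-12: c = 0.230886 rad, d = 1470.98 km
Total = 1739.14 + 652.73 + 1470.98 = 3862.85 km

3863 km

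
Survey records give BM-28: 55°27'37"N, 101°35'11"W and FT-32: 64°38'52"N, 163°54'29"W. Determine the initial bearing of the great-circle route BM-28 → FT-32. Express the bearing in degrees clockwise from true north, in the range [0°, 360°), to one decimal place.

BM-28: φ = +55.46028°, λ = -101.58639°
FT-32: φ = +64.64778°, λ = -163.90806°
Δλ = -62.3217°
y = sin Δλ · cos φ₂ = -0.379185
x = cos φ₁ sin φ₂ − sin φ₁ cos φ₂ cos Δλ = 0.348538
θ = atan2(y, x) = -47.4115° → 312.5885° (mod 360°)

312.6°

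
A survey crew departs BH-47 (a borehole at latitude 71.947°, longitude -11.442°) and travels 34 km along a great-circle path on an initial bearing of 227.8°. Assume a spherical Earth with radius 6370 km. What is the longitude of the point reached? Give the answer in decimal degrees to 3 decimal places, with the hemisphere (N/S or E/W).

12.165°W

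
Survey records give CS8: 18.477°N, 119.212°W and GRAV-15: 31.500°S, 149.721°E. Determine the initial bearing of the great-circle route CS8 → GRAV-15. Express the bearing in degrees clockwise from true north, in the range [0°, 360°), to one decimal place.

240.1°

Δλ = -91.0670°
y = sin Δλ · cos φ₂ = -0.852492
x = cos φ₁ sin φ₂ − sin φ₁ cos φ₂ cos Δλ = -0.490532
θ = atan2(y, x) = -119.9165° → 240.0835° (mod 360°)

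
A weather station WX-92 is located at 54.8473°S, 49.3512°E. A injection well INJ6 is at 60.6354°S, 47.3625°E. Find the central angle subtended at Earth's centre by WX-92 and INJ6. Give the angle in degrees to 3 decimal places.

5.884°

Δφ = -5.7881°,  Δλ = -1.9887°
a = sin²(Δφ/2) + cos φ₁ cos φ₂ sin²(Δλ/2) = 0.002634
c = 2·arcsin(√a) = 0.102694 rad = 5.8839°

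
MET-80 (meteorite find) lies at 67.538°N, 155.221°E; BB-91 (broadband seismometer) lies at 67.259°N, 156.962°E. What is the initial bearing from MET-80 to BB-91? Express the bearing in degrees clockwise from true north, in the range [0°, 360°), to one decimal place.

111.8°

Δλ = 1.7410°
y = sin Δλ · cos φ₂ = 0.011744
x = cos φ₁ sin φ₂ − sin φ₁ cos φ₂ cos Δλ = -0.004705
θ = atan2(y, x) = 111.8298° → 111.8298° (mod 360°)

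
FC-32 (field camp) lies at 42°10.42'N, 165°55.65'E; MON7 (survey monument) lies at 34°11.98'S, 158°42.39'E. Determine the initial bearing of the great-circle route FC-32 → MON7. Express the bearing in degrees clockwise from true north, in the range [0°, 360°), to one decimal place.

FC-32: φ = +42.17367°, λ = +165.92750°
MON7: φ = -34.19967°, λ = +158.70650°
Δλ = -7.2210°
y = sin Δλ · cos φ₂ = -0.103962
x = cos φ₁ sin φ₂ − sin φ₁ cos φ₂ cos Δλ = -0.967447
θ = atan2(y, x) = -173.8665° → 186.1335° (mod 360°)

186.1°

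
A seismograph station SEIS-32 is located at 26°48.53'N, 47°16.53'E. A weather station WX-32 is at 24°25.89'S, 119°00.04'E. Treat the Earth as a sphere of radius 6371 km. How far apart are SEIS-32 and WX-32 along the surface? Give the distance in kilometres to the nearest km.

SEIS-32: φ = +26.80883°, λ = +47.27550°
WX-32: φ = -24.43150°, λ = +119.00067°
Δφ = -51.2403°,  Δλ = 71.7252°
a = sin²(Δφ/2) + cos φ₁ cos φ₂ sin²(Δλ/2) = 0.465866
c = 2·arcsin(√a) = 1.502475 rad = 86.0855°
d = R·c = 6371 × 1.502475 = 9572.3 km

9572 km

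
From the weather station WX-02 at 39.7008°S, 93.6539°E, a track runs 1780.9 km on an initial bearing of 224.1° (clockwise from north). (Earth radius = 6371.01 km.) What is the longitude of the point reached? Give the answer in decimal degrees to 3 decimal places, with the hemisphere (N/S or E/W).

δ = d/R = 1780.9/6371.01 = 0.279532 rad
φ₂ = arcsin(sin φ₁ cos δ + cos φ₁ sin δ cos θ)
   = arcsin(-0.63878·0.96118 + 0.76939·0.27591·-0.71813) = -50.03416°
λ₂ = λ₁ + atan2(sin θ sin δ cos φ₁, cos δ − sin φ₁ sin φ₂) = 76.26108°

76.261°E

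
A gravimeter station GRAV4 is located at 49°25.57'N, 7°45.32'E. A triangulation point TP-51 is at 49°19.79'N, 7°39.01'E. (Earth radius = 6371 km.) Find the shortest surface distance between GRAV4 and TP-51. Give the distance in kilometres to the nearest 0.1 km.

GRAV4: φ = +49.42617°, λ = +7.75533°
TP-51: φ = +49.32983°, λ = +7.65017°
Δφ = -0.0963°,  Δλ = -0.1052°
a = sin²(Δφ/2) + cos φ₁ cos φ₂ sin²(Δλ/2) = 0.000001
c = 2·arcsin(√a) = 0.002063 rad = 0.1182°
d = R·c = 6371 × 0.002063 = 13.1 km

13.1 km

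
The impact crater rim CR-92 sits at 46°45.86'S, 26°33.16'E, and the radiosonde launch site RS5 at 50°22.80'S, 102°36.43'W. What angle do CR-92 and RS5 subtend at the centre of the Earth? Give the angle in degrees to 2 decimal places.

73.42°

CR-92: φ = -46.76433°, λ = +26.55267°
RS5: φ = -50.38000°, λ = -102.60717°
Δφ = -3.6157°,  Δλ = -129.1598°
a = sin²(Δφ/2) + cos φ₁ cos φ₂ sin²(Δλ/2) = 0.357328
c = 2·arcsin(√a) = 1.281431 rad = 73.4206°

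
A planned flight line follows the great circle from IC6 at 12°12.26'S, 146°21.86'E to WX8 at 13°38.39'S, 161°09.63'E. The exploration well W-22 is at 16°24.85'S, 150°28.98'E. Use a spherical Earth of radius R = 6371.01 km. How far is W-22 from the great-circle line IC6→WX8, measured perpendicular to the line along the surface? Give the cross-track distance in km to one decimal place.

IC6: φ = -12.20433°, λ = +146.36433°
WX8: φ = -13.63983°, λ = +161.16050°
W-22: φ = -16.41417°, λ = +150.48300°
δ₁₃ = central angle IC6→W-22 = 0.101230 rad  (haversine)
θ₁₃ = bearing IC6→W-22 = 137.020°,  θ₁₂ = bearing IC6→WX8 = 97.316°
dₓₜ = R·arcsin(sin δ₁₃ · sin(θ₁₃ − θ₁₂)) = 6371.01·arcsin(0.10106·sin(39.704°)) = 411.584 km
|dₓₜ| = 411.584 km

411.6 km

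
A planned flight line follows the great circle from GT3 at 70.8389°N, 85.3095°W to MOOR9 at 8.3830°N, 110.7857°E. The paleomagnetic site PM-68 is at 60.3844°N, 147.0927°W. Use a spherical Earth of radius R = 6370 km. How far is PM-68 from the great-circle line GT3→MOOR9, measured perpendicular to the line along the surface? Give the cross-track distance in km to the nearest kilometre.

2623 km

δ₁₃ = central angle GT3→PM-68 = 0.455848 rad  (haversine)
θ₁₃ = bearing GT3→PM-68 = 278.443°,  θ₁₂ = bearing GT3→MOOR9 = 343.827°
dₓₜ = R·arcsin(sin δ₁₃ · sin(θ₁₃ − θ₁₂)) = 6370·arcsin(0.44022·sin(-65.384°)) = -2622.865 km
|dₓₜ| = 2622.865 km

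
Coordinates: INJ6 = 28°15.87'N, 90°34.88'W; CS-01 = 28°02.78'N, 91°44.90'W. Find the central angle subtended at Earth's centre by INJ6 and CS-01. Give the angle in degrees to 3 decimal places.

INJ6: φ = +28.26450°, λ = -90.58133°
CS-01: φ = +28.04633°, λ = -91.74833°
Δφ = -0.2182°,  Δλ = -1.1670°
a = sin²(Δφ/2) + cos φ₁ cos φ₂ sin²(Δλ/2) = 0.000084
c = 2·arcsin(√a) = 0.018357 rad = 1.0518°

1.052°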